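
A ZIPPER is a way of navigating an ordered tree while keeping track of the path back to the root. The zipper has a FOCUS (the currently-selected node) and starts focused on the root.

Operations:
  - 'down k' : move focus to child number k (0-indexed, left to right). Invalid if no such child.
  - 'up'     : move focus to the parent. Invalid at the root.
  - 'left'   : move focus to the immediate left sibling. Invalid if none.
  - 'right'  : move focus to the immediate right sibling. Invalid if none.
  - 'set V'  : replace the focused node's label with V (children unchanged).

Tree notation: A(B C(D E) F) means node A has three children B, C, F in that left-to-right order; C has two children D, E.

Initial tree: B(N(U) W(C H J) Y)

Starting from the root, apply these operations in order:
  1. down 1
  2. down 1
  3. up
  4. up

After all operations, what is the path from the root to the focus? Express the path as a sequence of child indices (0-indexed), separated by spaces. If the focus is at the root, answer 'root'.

Answer: root

Derivation:
Step 1 (down 1): focus=W path=1 depth=1 children=['C', 'H', 'J'] left=['N'] right=['Y'] parent=B
Step 2 (down 1): focus=H path=1/1 depth=2 children=[] left=['C'] right=['J'] parent=W
Step 3 (up): focus=W path=1 depth=1 children=['C', 'H', 'J'] left=['N'] right=['Y'] parent=B
Step 4 (up): focus=B path=root depth=0 children=['N', 'W', 'Y'] (at root)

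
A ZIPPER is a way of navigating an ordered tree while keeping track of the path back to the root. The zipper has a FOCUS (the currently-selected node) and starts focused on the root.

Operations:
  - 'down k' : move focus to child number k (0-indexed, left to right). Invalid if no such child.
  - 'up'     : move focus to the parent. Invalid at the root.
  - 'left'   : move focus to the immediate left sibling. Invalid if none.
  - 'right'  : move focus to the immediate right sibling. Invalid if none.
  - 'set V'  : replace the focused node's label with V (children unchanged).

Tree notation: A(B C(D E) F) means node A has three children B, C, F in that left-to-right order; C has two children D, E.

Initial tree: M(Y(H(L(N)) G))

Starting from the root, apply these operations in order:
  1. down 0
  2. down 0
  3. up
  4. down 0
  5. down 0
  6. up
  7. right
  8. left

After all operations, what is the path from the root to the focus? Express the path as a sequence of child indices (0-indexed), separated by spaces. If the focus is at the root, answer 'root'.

Step 1 (down 0): focus=Y path=0 depth=1 children=['H', 'G'] left=[] right=[] parent=M
Step 2 (down 0): focus=H path=0/0 depth=2 children=['L'] left=[] right=['G'] parent=Y
Step 3 (up): focus=Y path=0 depth=1 children=['H', 'G'] left=[] right=[] parent=M
Step 4 (down 0): focus=H path=0/0 depth=2 children=['L'] left=[] right=['G'] parent=Y
Step 5 (down 0): focus=L path=0/0/0 depth=3 children=['N'] left=[] right=[] parent=H
Step 6 (up): focus=H path=0/0 depth=2 children=['L'] left=[] right=['G'] parent=Y
Step 7 (right): focus=G path=0/1 depth=2 children=[] left=['H'] right=[] parent=Y
Step 8 (left): focus=H path=0/0 depth=2 children=['L'] left=[] right=['G'] parent=Y

Answer: 0 0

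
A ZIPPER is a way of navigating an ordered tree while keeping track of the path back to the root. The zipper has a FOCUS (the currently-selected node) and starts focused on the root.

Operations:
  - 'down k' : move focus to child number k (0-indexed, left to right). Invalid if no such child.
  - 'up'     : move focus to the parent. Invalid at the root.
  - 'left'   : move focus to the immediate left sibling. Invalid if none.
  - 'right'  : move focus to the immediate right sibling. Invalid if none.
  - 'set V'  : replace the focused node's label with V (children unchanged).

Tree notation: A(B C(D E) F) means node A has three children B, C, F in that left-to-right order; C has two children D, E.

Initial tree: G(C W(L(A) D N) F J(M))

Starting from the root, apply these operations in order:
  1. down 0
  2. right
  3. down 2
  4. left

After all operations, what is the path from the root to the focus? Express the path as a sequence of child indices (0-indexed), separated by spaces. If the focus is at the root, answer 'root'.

Step 1 (down 0): focus=C path=0 depth=1 children=[] left=[] right=['W', 'F', 'J'] parent=G
Step 2 (right): focus=W path=1 depth=1 children=['L', 'D', 'N'] left=['C'] right=['F', 'J'] parent=G
Step 3 (down 2): focus=N path=1/2 depth=2 children=[] left=['L', 'D'] right=[] parent=W
Step 4 (left): focus=D path=1/1 depth=2 children=[] left=['L'] right=['N'] parent=W

Answer: 1 1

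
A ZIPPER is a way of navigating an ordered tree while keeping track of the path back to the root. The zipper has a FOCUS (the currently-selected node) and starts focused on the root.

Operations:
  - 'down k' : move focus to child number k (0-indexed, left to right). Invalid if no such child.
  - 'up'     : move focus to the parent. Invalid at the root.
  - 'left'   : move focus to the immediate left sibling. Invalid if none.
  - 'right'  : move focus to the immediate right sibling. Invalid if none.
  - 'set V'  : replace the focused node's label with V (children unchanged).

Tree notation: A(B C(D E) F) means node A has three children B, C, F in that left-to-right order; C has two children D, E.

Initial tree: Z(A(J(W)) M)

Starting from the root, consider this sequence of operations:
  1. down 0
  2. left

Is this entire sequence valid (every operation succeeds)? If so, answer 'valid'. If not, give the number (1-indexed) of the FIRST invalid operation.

Step 1 (down 0): focus=A path=0 depth=1 children=['J'] left=[] right=['M'] parent=Z
Step 2 (left): INVALID

Answer: 2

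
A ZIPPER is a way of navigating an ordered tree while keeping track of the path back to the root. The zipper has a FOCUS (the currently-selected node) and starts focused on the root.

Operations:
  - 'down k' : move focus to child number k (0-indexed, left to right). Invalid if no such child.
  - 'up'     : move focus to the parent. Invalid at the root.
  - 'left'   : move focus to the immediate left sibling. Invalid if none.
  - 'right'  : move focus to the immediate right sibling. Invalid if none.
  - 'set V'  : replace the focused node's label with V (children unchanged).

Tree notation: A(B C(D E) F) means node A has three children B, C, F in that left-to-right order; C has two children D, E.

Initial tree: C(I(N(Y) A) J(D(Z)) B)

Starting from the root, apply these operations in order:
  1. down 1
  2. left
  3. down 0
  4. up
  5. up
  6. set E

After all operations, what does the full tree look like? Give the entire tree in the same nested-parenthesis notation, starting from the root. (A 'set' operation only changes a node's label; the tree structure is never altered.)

Answer: E(I(N(Y) A) J(D(Z)) B)

Derivation:
Step 1 (down 1): focus=J path=1 depth=1 children=['D'] left=['I'] right=['B'] parent=C
Step 2 (left): focus=I path=0 depth=1 children=['N', 'A'] left=[] right=['J', 'B'] parent=C
Step 3 (down 0): focus=N path=0/0 depth=2 children=['Y'] left=[] right=['A'] parent=I
Step 4 (up): focus=I path=0 depth=1 children=['N', 'A'] left=[] right=['J', 'B'] parent=C
Step 5 (up): focus=C path=root depth=0 children=['I', 'J', 'B'] (at root)
Step 6 (set E): focus=E path=root depth=0 children=['I', 'J', 'B'] (at root)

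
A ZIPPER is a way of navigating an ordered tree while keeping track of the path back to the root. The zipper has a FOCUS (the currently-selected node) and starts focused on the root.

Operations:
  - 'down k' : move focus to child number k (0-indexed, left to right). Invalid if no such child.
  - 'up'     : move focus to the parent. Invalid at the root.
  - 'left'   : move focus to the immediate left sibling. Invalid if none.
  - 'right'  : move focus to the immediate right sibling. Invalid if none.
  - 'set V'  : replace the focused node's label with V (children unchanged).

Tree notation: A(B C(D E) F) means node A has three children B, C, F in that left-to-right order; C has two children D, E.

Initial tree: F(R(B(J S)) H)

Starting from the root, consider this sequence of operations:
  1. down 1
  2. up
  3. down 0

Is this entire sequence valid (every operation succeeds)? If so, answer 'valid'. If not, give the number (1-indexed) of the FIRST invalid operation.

Step 1 (down 1): focus=H path=1 depth=1 children=[] left=['R'] right=[] parent=F
Step 2 (up): focus=F path=root depth=0 children=['R', 'H'] (at root)
Step 3 (down 0): focus=R path=0 depth=1 children=['B'] left=[] right=['H'] parent=F

Answer: valid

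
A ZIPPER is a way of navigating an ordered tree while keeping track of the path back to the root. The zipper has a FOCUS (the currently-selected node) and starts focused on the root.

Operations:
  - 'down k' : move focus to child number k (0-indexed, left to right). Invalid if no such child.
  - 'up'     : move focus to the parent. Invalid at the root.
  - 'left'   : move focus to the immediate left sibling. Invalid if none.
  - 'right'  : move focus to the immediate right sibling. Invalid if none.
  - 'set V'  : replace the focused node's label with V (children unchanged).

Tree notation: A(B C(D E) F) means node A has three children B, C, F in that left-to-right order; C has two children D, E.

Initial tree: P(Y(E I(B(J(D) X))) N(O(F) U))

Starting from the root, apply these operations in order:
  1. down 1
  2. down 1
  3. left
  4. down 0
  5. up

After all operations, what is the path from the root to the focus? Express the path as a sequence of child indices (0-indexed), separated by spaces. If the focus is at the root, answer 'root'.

Answer: 1 0

Derivation:
Step 1 (down 1): focus=N path=1 depth=1 children=['O', 'U'] left=['Y'] right=[] parent=P
Step 2 (down 1): focus=U path=1/1 depth=2 children=[] left=['O'] right=[] parent=N
Step 3 (left): focus=O path=1/0 depth=2 children=['F'] left=[] right=['U'] parent=N
Step 4 (down 0): focus=F path=1/0/0 depth=3 children=[] left=[] right=[] parent=O
Step 5 (up): focus=O path=1/0 depth=2 children=['F'] left=[] right=['U'] parent=N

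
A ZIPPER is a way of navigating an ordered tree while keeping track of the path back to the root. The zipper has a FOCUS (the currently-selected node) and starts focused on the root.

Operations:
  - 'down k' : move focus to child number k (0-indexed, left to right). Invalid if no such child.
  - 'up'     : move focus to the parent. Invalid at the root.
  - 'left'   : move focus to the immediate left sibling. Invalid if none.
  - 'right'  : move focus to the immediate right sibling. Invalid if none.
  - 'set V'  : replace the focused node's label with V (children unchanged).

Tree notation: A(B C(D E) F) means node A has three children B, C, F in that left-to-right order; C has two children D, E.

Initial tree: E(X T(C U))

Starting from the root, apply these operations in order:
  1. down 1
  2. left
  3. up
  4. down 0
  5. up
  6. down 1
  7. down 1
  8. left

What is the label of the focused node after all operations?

Answer: C

Derivation:
Step 1 (down 1): focus=T path=1 depth=1 children=['C', 'U'] left=['X'] right=[] parent=E
Step 2 (left): focus=X path=0 depth=1 children=[] left=[] right=['T'] parent=E
Step 3 (up): focus=E path=root depth=0 children=['X', 'T'] (at root)
Step 4 (down 0): focus=X path=0 depth=1 children=[] left=[] right=['T'] parent=E
Step 5 (up): focus=E path=root depth=0 children=['X', 'T'] (at root)
Step 6 (down 1): focus=T path=1 depth=1 children=['C', 'U'] left=['X'] right=[] parent=E
Step 7 (down 1): focus=U path=1/1 depth=2 children=[] left=['C'] right=[] parent=T
Step 8 (left): focus=C path=1/0 depth=2 children=[] left=[] right=['U'] parent=T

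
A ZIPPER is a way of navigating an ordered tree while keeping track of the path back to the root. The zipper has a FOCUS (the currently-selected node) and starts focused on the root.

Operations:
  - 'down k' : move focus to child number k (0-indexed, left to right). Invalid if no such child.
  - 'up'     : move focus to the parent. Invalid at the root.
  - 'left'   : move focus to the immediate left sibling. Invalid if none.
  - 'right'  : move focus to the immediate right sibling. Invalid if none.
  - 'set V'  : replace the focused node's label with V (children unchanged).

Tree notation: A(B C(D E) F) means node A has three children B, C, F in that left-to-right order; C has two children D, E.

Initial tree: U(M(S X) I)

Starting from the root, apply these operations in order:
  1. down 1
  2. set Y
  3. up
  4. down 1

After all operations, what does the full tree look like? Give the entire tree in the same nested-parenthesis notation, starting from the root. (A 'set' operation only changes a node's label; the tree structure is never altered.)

Step 1 (down 1): focus=I path=1 depth=1 children=[] left=['M'] right=[] parent=U
Step 2 (set Y): focus=Y path=1 depth=1 children=[] left=['M'] right=[] parent=U
Step 3 (up): focus=U path=root depth=0 children=['M', 'Y'] (at root)
Step 4 (down 1): focus=Y path=1 depth=1 children=[] left=['M'] right=[] parent=U

Answer: U(M(S X) Y)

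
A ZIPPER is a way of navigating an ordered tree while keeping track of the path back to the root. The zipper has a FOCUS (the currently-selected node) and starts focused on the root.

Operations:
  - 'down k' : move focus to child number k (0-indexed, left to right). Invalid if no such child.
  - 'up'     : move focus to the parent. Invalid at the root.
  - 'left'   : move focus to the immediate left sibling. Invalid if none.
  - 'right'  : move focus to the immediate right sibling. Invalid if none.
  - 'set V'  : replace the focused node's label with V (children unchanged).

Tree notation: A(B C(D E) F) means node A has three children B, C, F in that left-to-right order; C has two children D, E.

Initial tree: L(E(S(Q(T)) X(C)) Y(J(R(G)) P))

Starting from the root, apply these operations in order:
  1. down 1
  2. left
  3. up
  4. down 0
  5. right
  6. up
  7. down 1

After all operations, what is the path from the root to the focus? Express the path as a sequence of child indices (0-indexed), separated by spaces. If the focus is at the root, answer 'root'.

Answer: 1

Derivation:
Step 1 (down 1): focus=Y path=1 depth=1 children=['J', 'P'] left=['E'] right=[] parent=L
Step 2 (left): focus=E path=0 depth=1 children=['S', 'X'] left=[] right=['Y'] parent=L
Step 3 (up): focus=L path=root depth=0 children=['E', 'Y'] (at root)
Step 4 (down 0): focus=E path=0 depth=1 children=['S', 'X'] left=[] right=['Y'] parent=L
Step 5 (right): focus=Y path=1 depth=1 children=['J', 'P'] left=['E'] right=[] parent=L
Step 6 (up): focus=L path=root depth=0 children=['E', 'Y'] (at root)
Step 7 (down 1): focus=Y path=1 depth=1 children=['J', 'P'] left=['E'] right=[] parent=L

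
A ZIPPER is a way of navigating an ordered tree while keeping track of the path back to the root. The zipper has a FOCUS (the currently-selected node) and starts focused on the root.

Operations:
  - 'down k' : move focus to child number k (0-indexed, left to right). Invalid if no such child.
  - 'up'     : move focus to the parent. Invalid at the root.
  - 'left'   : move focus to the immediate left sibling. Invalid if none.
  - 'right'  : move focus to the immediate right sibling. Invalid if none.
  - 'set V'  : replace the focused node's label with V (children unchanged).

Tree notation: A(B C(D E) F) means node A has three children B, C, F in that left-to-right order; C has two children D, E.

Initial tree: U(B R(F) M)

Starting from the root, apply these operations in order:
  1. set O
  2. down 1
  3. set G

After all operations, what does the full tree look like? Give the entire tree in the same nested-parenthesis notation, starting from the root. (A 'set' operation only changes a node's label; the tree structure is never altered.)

Step 1 (set O): focus=O path=root depth=0 children=['B', 'R', 'M'] (at root)
Step 2 (down 1): focus=R path=1 depth=1 children=['F'] left=['B'] right=['M'] parent=O
Step 3 (set G): focus=G path=1 depth=1 children=['F'] left=['B'] right=['M'] parent=O

Answer: O(B G(F) M)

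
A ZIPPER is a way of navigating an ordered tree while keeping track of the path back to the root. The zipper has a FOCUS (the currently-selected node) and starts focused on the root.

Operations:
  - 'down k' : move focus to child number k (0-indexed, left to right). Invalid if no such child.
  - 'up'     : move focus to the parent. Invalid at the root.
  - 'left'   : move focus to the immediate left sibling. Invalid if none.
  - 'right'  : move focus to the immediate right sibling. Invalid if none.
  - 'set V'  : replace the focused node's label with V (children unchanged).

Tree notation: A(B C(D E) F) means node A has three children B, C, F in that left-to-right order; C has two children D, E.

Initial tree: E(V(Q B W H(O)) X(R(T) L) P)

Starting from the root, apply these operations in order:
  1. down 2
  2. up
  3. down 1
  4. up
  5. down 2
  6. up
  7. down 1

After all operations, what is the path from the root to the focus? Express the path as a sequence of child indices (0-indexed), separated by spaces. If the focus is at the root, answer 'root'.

Answer: 1

Derivation:
Step 1 (down 2): focus=P path=2 depth=1 children=[] left=['V', 'X'] right=[] parent=E
Step 2 (up): focus=E path=root depth=0 children=['V', 'X', 'P'] (at root)
Step 3 (down 1): focus=X path=1 depth=1 children=['R', 'L'] left=['V'] right=['P'] parent=E
Step 4 (up): focus=E path=root depth=0 children=['V', 'X', 'P'] (at root)
Step 5 (down 2): focus=P path=2 depth=1 children=[] left=['V', 'X'] right=[] parent=E
Step 6 (up): focus=E path=root depth=0 children=['V', 'X', 'P'] (at root)
Step 7 (down 1): focus=X path=1 depth=1 children=['R', 'L'] left=['V'] right=['P'] parent=E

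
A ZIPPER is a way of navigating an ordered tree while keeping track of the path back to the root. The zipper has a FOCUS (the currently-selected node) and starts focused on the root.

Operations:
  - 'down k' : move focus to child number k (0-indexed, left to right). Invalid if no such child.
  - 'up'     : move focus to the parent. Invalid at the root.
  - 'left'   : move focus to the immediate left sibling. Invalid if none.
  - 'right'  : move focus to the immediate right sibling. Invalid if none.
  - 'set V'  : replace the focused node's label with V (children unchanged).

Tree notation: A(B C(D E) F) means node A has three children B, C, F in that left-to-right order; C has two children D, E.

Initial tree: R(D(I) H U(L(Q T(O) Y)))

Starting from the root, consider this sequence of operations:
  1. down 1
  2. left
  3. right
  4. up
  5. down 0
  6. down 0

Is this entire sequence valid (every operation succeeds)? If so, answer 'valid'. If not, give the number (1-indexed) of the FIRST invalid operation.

Answer: valid

Derivation:
Step 1 (down 1): focus=H path=1 depth=1 children=[] left=['D'] right=['U'] parent=R
Step 2 (left): focus=D path=0 depth=1 children=['I'] left=[] right=['H', 'U'] parent=R
Step 3 (right): focus=H path=1 depth=1 children=[] left=['D'] right=['U'] parent=R
Step 4 (up): focus=R path=root depth=0 children=['D', 'H', 'U'] (at root)
Step 5 (down 0): focus=D path=0 depth=1 children=['I'] left=[] right=['H', 'U'] parent=R
Step 6 (down 0): focus=I path=0/0 depth=2 children=[] left=[] right=[] parent=D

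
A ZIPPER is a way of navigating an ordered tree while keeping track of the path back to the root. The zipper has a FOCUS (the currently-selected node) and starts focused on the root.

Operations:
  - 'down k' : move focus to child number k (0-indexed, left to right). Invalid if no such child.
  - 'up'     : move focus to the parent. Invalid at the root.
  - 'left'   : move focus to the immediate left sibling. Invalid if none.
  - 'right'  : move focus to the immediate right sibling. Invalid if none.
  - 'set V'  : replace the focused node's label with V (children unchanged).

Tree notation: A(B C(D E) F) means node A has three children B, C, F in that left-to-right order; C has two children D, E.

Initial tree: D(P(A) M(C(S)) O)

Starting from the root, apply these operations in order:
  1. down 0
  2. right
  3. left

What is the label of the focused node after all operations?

Answer: P

Derivation:
Step 1 (down 0): focus=P path=0 depth=1 children=['A'] left=[] right=['M', 'O'] parent=D
Step 2 (right): focus=M path=1 depth=1 children=['C'] left=['P'] right=['O'] parent=D
Step 3 (left): focus=P path=0 depth=1 children=['A'] left=[] right=['M', 'O'] parent=D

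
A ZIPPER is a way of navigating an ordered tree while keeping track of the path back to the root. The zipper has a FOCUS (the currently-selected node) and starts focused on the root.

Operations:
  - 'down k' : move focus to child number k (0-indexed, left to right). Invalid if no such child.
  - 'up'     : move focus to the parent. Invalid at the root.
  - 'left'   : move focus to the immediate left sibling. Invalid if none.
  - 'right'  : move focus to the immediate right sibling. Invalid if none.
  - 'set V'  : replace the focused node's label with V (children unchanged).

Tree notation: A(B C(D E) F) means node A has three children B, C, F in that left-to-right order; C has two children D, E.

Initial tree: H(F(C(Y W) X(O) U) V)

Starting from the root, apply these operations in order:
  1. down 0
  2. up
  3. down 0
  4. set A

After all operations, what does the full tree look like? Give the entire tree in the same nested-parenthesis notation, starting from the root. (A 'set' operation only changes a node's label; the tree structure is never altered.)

Step 1 (down 0): focus=F path=0 depth=1 children=['C', 'X', 'U'] left=[] right=['V'] parent=H
Step 2 (up): focus=H path=root depth=0 children=['F', 'V'] (at root)
Step 3 (down 0): focus=F path=0 depth=1 children=['C', 'X', 'U'] left=[] right=['V'] parent=H
Step 4 (set A): focus=A path=0 depth=1 children=['C', 'X', 'U'] left=[] right=['V'] parent=H

Answer: H(A(C(Y W) X(O) U) V)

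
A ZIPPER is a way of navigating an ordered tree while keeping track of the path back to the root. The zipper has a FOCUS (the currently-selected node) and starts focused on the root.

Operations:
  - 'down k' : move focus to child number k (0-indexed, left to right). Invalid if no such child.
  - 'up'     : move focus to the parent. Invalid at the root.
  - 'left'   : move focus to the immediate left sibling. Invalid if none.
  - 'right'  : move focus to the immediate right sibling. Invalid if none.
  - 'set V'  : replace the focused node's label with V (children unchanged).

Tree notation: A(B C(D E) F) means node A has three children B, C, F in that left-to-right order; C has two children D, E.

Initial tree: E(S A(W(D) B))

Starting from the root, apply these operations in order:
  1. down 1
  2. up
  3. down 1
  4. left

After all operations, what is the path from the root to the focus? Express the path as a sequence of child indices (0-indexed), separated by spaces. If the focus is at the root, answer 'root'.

Answer: 0

Derivation:
Step 1 (down 1): focus=A path=1 depth=1 children=['W', 'B'] left=['S'] right=[] parent=E
Step 2 (up): focus=E path=root depth=0 children=['S', 'A'] (at root)
Step 3 (down 1): focus=A path=1 depth=1 children=['W', 'B'] left=['S'] right=[] parent=E
Step 4 (left): focus=S path=0 depth=1 children=[] left=[] right=['A'] parent=E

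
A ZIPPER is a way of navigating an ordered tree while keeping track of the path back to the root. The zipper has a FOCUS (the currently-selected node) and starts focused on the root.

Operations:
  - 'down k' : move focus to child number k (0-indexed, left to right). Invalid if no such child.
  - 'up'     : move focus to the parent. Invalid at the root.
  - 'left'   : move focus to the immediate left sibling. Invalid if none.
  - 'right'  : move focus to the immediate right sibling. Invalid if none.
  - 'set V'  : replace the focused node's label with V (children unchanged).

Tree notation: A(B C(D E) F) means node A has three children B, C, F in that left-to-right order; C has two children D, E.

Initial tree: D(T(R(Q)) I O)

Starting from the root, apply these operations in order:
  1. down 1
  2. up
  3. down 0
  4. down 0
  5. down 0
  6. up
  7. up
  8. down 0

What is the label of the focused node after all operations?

Step 1 (down 1): focus=I path=1 depth=1 children=[] left=['T'] right=['O'] parent=D
Step 2 (up): focus=D path=root depth=0 children=['T', 'I', 'O'] (at root)
Step 3 (down 0): focus=T path=0 depth=1 children=['R'] left=[] right=['I', 'O'] parent=D
Step 4 (down 0): focus=R path=0/0 depth=2 children=['Q'] left=[] right=[] parent=T
Step 5 (down 0): focus=Q path=0/0/0 depth=3 children=[] left=[] right=[] parent=R
Step 6 (up): focus=R path=0/0 depth=2 children=['Q'] left=[] right=[] parent=T
Step 7 (up): focus=T path=0 depth=1 children=['R'] left=[] right=['I', 'O'] parent=D
Step 8 (down 0): focus=R path=0/0 depth=2 children=['Q'] left=[] right=[] parent=T

Answer: R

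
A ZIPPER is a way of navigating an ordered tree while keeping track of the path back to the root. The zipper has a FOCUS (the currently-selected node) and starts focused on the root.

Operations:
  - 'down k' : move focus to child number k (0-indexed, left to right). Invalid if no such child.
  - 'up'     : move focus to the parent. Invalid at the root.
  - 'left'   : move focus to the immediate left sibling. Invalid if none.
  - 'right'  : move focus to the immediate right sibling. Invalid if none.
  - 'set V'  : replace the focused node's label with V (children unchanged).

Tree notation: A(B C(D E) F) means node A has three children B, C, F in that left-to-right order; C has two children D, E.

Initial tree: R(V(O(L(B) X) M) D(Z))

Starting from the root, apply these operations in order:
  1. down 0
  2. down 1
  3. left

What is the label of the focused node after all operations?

Step 1 (down 0): focus=V path=0 depth=1 children=['O', 'M'] left=[] right=['D'] parent=R
Step 2 (down 1): focus=M path=0/1 depth=2 children=[] left=['O'] right=[] parent=V
Step 3 (left): focus=O path=0/0 depth=2 children=['L', 'X'] left=[] right=['M'] parent=V

Answer: O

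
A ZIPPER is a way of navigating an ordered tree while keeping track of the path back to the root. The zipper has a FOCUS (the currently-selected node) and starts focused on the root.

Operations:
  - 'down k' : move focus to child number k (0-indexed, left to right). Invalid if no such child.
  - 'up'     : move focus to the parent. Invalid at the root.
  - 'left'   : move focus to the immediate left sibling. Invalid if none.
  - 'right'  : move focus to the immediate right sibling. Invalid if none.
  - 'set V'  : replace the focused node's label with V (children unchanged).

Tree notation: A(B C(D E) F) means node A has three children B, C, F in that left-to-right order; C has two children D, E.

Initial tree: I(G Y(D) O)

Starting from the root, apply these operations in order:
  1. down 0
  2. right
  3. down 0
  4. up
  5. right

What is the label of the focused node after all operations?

Answer: O

Derivation:
Step 1 (down 0): focus=G path=0 depth=1 children=[] left=[] right=['Y', 'O'] parent=I
Step 2 (right): focus=Y path=1 depth=1 children=['D'] left=['G'] right=['O'] parent=I
Step 3 (down 0): focus=D path=1/0 depth=2 children=[] left=[] right=[] parent=Y
Step 4 (up): focus=Y path=1 depth=1 children=['D'] left=['G'] right=['O'] parent=I
Step 5 (right): focus=O path=2 depth=1 children=[] left=['G', 'Y'] right=[] parent=I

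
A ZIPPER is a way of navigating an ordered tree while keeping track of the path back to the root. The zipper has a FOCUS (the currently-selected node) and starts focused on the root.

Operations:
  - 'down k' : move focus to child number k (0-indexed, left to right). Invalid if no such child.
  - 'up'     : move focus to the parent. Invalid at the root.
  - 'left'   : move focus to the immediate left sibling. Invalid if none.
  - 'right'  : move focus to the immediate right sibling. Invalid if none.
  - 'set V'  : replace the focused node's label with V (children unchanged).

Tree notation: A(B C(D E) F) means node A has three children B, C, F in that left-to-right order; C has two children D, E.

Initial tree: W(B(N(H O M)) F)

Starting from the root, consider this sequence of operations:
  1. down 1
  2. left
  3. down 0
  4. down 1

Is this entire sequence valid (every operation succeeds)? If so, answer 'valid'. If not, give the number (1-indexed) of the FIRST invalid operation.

Step 1 (down 1): focus=F path=1 depth=1 children=[] left=['B'] right=[] parent=W
Step 2 (left): focus=B path=0 depth=1 children=['N'] left=[] right=['F'] parent=W
Step 3 (down 0): focus=N path=0/0 depth=2 children=['H', 'O', 'M'] left=[] right=[] parent=B
Step 4 (down 1): focus=O path=0/0/1 depth=3 children=[] left=['H'] right=['M'] parent=N

Answer: valid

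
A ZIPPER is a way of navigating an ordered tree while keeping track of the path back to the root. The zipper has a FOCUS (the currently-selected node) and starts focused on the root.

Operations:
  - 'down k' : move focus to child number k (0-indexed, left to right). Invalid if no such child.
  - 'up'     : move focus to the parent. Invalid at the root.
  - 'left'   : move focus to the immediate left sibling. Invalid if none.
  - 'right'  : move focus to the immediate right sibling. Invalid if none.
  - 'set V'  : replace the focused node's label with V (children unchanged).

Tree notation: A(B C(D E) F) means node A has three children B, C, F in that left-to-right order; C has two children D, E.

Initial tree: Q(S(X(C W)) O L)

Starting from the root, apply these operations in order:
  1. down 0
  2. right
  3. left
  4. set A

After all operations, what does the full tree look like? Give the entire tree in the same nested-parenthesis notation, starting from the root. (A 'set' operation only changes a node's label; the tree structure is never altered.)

Answer: Q(A(X(C W)) O L)

Derivation:
Step 1 (down 0): focus=S path=0 depth=1 children=['X'] left=[] right=['O', 'L'] parent=Q
Step 2 (right): focus=O path=1 depth=1 children=[] left=['S'] right=['L'] parent=Q
Step 3 (left): focus=S path=0 depth=1 children=['X'] left=[] right=['O', 'L'] parent=Q
Step 4 (set A): focus=A path=0 depth=1 children=['X'] left=[] right=['O', 'L'] parent=Q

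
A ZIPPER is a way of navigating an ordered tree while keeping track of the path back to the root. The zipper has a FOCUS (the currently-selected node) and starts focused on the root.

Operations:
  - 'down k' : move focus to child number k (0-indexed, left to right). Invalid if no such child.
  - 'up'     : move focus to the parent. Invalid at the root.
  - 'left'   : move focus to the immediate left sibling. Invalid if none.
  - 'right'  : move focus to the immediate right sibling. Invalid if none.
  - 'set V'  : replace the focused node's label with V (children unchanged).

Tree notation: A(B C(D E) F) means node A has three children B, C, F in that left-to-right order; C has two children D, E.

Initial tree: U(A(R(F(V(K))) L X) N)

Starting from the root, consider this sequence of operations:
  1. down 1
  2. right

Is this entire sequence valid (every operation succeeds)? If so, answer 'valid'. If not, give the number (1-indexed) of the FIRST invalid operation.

Step 1 (down 1): focus=N path=1 depth=1 children=[] left=['A'] right=[] parent=U
Step 2 (right): INVALID

Answer: 2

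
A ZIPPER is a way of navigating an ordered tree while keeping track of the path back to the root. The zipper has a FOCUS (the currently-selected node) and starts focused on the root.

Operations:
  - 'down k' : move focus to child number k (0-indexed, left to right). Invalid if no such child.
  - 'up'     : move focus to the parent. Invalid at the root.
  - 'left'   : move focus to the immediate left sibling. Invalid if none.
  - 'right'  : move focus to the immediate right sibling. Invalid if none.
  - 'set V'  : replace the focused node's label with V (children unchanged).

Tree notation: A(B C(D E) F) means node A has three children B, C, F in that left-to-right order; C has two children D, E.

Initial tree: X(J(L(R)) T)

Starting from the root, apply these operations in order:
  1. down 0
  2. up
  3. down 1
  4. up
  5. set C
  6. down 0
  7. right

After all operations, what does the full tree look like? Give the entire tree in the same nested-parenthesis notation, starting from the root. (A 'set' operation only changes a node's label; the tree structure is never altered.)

Step 1 (down 0): focus=J path=0 depth=1 children=['L'] left=[] right=['T'] parent=X
Step 2 (up): focus=X path=root depth=0 children=['J', 'T'] (at root)
Step 3 (down 1): focus=T path=1 depth=1 children=[] left=['J'] right=[] parent=X
Step 4 (up): focus=X path=root depth=0 children=['J', 'T'] (at root)
Step 5 (set C): focus=C path=root depth=0 children=['J', 'T'] (at root)
Step 6 (down 0): focus=J path=0 depth=1 children=['L'] left=[] right=['T'] parent=C
Step 7 (right): focus=T path=1 depth=1 children=[] left=['J'] right=[] parent=C

Answer: C(J(L(R)) T)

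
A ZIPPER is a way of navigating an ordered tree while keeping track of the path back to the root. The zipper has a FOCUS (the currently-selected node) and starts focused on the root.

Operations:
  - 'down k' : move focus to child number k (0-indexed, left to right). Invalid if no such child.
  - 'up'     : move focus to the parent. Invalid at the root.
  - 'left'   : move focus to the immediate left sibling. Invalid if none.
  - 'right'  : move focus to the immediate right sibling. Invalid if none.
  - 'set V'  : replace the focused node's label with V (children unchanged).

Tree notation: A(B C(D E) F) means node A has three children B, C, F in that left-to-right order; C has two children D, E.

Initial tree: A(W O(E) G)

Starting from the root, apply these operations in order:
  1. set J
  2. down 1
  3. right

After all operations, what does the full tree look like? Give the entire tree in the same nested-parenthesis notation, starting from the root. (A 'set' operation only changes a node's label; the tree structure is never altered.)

Answer: J(W O(E) G)

Derivation:
Step 1 (set J): focus=J path=root depth=0 children=['W', 'O', 'G'] (at root)
Step 2 (down 1): focus=O path=1 depth=1 children=['E'] left=['W'] right=['G'] parent=J
Step 3 (right): focus=G path=2 depth=1 children=[] left=['W', 'O'] right=[] parent=J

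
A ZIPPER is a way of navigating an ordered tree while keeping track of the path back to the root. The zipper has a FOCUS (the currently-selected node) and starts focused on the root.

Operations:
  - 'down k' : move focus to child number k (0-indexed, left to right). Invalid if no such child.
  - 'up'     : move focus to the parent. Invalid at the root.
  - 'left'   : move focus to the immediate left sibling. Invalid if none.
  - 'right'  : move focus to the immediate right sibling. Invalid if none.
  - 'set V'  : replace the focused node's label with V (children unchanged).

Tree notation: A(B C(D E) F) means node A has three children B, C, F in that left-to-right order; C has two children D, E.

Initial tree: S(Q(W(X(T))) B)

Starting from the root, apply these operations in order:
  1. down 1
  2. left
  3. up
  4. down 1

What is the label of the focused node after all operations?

Answer: B

Derivation:
Step 1 (down 1): focus=B path=1 depth=1 children=[] left=['Q'] right=[] parent=S
Step 2 (left): focus=Q path=0 depth=1 children=['W'] left=[] right=['B'] parent=S
Step 3 (up): focus=S path=root depth=0 children=['Q', 'B'] (at root)
Step 4 (down 1): focus=B path=1 depth=1 children=[] left=['Q'] right=[] parent=S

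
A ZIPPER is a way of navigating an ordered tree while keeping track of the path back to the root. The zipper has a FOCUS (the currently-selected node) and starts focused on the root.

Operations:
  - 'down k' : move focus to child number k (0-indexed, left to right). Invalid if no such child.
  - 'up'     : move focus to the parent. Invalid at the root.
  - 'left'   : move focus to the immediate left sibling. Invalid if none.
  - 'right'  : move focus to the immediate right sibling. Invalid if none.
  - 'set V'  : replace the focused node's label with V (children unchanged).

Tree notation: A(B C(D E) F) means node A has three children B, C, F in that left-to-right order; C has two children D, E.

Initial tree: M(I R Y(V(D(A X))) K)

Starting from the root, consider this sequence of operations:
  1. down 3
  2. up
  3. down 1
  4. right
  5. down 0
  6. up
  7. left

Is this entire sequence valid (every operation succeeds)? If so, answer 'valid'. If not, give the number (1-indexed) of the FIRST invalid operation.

Answer: valid

Derivation:
Step 1 (down 3): focus=K path=3 depth=1 children=[] left=['I', 'R', 'Y'] right=[] parent=M
Step 2 (up): focus=M path=root depth=0 children=['I', 'R', 'Y', 'K'] (at root)
Step 3 (down 1): focus=R path=1 depth=1 children=[] left=['I'] right=['Y', 'K'] parent=M
Step 4 (right): focus=Y path=2 depth=1 children=['V'] left=['I', 'R'] right=['K'] parent=M
Step 5 (down 0): focus=V path=2/0 depth=2 children=['D'] left=[] right=[] parent=Y
Step 6 (up): focus=Y path=2 depth=1 children=['V'] left=['I', 'R'] right=['K'] parent=M
Step 7 (left): focus=R path=1 depth=1 children=[] left=['I'] right=['Y', 'K'] parent=M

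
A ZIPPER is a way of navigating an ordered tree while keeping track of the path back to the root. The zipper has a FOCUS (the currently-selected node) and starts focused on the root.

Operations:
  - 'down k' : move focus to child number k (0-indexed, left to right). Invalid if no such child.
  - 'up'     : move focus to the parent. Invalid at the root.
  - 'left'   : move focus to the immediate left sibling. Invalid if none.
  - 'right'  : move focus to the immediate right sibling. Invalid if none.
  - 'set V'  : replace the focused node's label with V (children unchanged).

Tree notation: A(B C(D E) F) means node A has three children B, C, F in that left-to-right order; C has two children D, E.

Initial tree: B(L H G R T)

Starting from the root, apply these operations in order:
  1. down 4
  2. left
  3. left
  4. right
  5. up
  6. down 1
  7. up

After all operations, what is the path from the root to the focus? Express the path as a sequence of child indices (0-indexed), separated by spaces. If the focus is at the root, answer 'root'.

Answer: root

Derivation:
Step 1 (down 4): focus=T path=4 depth=1 children=[] left=['L', 'H', 'G', 'R'] right=[] parent=B
Step 2 (left): focus=R path=3 depth=1 children=[] left=['L', 'H', 'G'] right=['T'] parent=B
Step 3 (left): focus=G path=2 depth=1 children=[] left=['L', 'H'] right=['R', 'T'] parent=B
Step 4 (right): focus=R path=3 depth=1 children=[] left=['L', 'H', 'G'] right=['T'] parent=B
Step 5 (up): focus=B path=root depth=0 children=['L', 'H', 'G', 'R', 'T'] (at root)
Step 6 (down 1): focus=H path=1 depth=1 children=[] left=['L'] right=['G', 'R', 'T'] parent=B
Step 7 (up): focus=B path=root depth=0 children=['L', 'H', 'G', 'R', 'T'] (at root)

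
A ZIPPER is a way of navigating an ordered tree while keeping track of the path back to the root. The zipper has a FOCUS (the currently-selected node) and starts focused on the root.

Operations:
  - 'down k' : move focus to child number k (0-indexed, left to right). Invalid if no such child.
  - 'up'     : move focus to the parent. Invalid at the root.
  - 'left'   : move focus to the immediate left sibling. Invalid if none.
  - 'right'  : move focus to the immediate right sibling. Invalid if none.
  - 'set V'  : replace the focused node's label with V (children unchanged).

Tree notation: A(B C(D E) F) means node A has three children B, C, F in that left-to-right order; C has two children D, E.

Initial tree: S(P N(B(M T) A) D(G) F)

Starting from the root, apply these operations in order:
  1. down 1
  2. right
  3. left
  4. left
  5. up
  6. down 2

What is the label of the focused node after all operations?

Step 1 (down 1): focus=N path=1 depth=1 children=['B', 'A'] left=['P'] right=['D', 'F'] parent=S
Step 2 (right): focus=D path=2 depth=1 children=['G'] left=['P', 'N'] right=['F'] parent=S
Step 3 (left): focus=N path=1 depth=1 children=['B', 'A'] left=['P'] right=['D', 'F'] parent=S
Step 4 (left): focus=P path=0 depth=1 children=[] left=[] right=['N', 'D', 'F'] parent=S
Step 5 (up): focus=S path=root depth=0 children=['P', 'N', 'D', 'F'] (at root)
Step 6 (down 2): focus=D path=2 depth=1 children=['G'] left=['P', 'N'] right=['F'] parent=S

Answer: D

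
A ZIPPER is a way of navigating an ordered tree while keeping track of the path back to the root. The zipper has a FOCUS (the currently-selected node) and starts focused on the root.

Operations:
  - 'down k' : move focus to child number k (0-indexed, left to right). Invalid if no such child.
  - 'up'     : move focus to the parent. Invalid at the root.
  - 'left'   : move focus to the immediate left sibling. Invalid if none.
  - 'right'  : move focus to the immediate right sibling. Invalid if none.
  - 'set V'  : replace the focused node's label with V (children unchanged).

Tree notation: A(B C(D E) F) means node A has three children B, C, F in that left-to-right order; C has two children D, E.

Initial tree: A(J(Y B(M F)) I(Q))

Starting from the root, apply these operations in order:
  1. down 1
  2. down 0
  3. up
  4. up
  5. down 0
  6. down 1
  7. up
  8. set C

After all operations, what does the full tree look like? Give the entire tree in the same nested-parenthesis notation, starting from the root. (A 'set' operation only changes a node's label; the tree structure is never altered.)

Step 1 (down 1): focus=I path=1 depth=1 children=['Q'] left=['J'] right=[] parent=A
Step 2 (down 0): focus=Q path=1/0 depth=2 children=[] left=[] right=[] parent=I
Step 3 (up): focus=I path=1 depth=1 children=['Q'] left=['J'] right=[] parent=A
Step 4 (up): focus=A path=root depth=0 children=['J', 'I'] (at root)
Step 5 (down 0): focus=J path=0 depth=1 children=['Y', 'B'] left=[] right=['I'] parent=A
Step 6 (down 1): focus=B path=0/1 depth=2 children=['M', 'F'] left=['Y'] right=[] parent=J
Step 7 (up): focus=J path=0 depth=1 children=['Y', 'B'] left=[] right=['I'] parent=A
Step 8 (set C): focus=C path=0 depth=1 children=['Y', 'B'] left=[] right=['I'] parent=A

Answer: A(C(Y B(M F)) I(Q))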